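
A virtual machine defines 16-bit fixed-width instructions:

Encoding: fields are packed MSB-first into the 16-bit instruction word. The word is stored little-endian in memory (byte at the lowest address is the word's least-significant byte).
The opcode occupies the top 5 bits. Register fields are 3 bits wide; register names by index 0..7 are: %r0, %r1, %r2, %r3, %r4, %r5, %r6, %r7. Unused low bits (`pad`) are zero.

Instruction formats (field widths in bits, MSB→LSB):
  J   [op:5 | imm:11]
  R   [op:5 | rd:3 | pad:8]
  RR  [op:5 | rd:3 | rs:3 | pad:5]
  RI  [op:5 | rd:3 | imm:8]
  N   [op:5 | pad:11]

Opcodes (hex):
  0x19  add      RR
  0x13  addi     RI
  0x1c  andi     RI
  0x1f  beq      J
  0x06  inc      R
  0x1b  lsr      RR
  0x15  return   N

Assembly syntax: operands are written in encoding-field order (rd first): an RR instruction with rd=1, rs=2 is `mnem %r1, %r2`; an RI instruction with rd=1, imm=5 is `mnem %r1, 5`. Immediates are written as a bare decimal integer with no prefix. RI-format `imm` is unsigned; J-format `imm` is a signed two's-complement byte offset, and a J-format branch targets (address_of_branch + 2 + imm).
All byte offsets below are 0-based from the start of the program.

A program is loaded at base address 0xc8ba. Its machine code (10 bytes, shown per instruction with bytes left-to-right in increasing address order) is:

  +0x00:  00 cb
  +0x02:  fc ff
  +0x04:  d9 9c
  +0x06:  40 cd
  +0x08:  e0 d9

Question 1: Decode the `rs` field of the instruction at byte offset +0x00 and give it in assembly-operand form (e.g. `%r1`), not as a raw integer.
%r0

@+00  little-endian(00 cb) = 0xcb00
  op=0xcb00>>11=0x19 ⇒ add (RR)
  rd@[10:8]=0x3 ⇒ %r3
  rs@[7:5]=0x0 ⇒ %r0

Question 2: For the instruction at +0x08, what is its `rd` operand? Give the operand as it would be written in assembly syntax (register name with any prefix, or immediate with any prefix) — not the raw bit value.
off 0x08: read e0 d9 as little → 0xd9e0
  top 5b → 0x1b → lsr [RR]
  rd: (w>>8)&0x7=0x1 → %r1
  rs: (w>>5)&0x7=0x7 → %r7

%r1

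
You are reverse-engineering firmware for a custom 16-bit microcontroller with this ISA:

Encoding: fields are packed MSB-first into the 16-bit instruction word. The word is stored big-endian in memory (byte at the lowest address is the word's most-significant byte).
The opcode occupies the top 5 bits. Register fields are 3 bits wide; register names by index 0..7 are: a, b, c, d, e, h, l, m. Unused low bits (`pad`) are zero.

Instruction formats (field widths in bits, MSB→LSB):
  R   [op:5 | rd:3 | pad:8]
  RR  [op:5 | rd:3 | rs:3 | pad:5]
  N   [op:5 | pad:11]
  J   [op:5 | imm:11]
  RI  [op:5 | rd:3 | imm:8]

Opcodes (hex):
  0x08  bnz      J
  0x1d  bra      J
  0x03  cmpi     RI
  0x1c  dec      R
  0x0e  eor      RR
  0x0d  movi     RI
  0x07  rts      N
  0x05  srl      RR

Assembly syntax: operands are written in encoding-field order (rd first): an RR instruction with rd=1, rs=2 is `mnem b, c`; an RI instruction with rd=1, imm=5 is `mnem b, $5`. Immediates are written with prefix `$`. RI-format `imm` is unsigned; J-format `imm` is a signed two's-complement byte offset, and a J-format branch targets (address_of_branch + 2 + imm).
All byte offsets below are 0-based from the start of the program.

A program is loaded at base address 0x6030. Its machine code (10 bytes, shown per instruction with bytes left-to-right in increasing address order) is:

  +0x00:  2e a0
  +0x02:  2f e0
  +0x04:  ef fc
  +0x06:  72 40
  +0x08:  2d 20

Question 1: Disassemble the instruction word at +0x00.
srl l, h

+0x00: 2e a0 ⇒ word 0x2ea0 (big)
  top 5b → 0x5 → srl [RR]
  [10:8] rd=6 = l
  [7:5] rs=5 = h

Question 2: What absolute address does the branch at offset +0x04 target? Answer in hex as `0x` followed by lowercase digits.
0x6032

off 0x04: read ef fc as big → 0xeffc
  top 5b → 0x1d → bra [J]
  imm: (w>>0)&0x7ff=0x7fc (s11→-4) → $-4
  target = base 0x6030 + off 0x04 + 2 + imm -4 = 0x6032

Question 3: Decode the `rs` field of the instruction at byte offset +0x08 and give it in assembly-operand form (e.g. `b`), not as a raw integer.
b

+0x08: 2d 20 ⇒ word 0x2d20 (big)
  opcode bits[15:11]=0x5: srl/RR
  [10:8] rd=5 = h
  [7:5] rs=1 = b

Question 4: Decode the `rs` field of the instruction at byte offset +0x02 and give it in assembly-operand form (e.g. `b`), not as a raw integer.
[02] 2f e0 → 0x2fe0
  top 5b → 0x5 → srl [RR]
  rd@[10:8]=0x7 ⇒ m
  rs@[7:5]=0x7 ⇒ m

m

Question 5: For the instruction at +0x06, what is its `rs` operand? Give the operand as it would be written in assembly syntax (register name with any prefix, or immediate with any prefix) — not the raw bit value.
c

off 0x06: read 72 40 as big → 0x7240
  op=0x7240>>11=0xe ⇒ eor (RR)
  rd@[10:8]=0x2 ⇒ c
  rs@[7:5]=0x2 ⇒ c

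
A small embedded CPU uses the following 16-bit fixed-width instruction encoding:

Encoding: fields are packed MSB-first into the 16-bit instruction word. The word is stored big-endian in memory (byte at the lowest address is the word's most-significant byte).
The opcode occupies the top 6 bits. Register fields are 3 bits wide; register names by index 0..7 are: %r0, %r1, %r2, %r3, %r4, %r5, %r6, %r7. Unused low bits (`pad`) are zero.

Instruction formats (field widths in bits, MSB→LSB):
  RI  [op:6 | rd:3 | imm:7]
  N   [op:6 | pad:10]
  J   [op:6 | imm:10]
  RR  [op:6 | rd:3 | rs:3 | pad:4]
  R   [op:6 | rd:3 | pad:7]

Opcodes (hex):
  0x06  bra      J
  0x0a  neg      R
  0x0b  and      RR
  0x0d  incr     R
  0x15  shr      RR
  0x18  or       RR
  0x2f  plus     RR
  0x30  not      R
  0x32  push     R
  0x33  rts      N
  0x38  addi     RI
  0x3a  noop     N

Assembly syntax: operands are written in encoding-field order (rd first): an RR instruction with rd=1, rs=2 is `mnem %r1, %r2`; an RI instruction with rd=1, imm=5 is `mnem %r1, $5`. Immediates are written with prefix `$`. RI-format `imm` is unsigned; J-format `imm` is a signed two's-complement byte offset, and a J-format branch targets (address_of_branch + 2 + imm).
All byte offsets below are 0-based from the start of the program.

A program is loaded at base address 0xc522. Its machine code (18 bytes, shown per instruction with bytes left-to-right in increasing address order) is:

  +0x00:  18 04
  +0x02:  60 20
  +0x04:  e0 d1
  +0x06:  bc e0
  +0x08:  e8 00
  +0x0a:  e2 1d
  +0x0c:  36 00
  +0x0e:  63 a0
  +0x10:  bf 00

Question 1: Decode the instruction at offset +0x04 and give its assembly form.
addi %r1, $81

@+04  big-endian(e0 d1) = 0xe0d1
  top 6b → 0x38 → addi [RI]
  rd: (w>>7)&0x7=0x1 → %r1
  imm: (w>>0)&0x7f=0x51 → $81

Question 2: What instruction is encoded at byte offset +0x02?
or %r0, %r2

[02] 60 20 → 0x6020
  opcode bits[15:10]=0x18: or/RR
  rd@[9:7]=0x0 ⇒ %r0
  rs@[6:4]=0x2 ⇒ %r2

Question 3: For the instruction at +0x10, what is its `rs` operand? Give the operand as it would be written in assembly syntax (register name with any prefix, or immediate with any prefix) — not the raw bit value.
@+10  big-endian(bf 00) = 0xbf00
  opcode bits[15:10]=0x2f: plus/RR
  rd@[9:7]=0x6 ⇒ %r6
  rs@[6:4]=0x0 ⇒ %r0

%r0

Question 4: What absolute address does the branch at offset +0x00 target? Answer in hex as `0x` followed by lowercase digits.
off 0x00: read 18 04 as big → 0x1804
  top 6b → 0x6 → bra [J]
  imm@[9:0]=0x4 ⇒ $4
  target = base 0xc522 + off 0x00 + 2 + imm 4 = 0xc528

0xc528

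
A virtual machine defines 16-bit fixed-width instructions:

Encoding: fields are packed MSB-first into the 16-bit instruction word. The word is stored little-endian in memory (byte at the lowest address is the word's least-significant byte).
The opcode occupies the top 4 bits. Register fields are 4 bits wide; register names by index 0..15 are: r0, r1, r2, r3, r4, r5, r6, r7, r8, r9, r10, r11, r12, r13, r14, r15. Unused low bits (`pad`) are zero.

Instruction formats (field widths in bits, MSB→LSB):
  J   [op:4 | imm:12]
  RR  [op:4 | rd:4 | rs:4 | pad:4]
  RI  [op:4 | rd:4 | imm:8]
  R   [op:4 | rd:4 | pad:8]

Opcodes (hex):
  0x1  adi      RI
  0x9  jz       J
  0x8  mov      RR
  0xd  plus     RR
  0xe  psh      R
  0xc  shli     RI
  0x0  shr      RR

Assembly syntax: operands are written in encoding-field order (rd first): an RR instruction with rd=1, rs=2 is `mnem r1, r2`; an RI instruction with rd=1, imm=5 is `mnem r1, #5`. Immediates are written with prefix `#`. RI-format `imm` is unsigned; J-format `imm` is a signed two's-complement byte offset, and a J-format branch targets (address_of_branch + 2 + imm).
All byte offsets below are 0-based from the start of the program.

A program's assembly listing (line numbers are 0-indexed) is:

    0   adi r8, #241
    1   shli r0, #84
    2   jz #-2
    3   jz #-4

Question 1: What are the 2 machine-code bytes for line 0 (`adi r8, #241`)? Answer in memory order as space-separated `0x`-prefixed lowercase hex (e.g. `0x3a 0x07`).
0. adi fields op=0x1:4|rd=8:4|imm=241:8 → word 18f1h → f1 18

0xf1 0x18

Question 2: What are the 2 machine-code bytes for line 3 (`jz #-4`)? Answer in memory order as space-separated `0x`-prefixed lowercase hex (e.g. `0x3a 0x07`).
0xfc 0x9f

3. jz fields op=0x9:4|imm=-4:12 → word 9ffch → fc 9f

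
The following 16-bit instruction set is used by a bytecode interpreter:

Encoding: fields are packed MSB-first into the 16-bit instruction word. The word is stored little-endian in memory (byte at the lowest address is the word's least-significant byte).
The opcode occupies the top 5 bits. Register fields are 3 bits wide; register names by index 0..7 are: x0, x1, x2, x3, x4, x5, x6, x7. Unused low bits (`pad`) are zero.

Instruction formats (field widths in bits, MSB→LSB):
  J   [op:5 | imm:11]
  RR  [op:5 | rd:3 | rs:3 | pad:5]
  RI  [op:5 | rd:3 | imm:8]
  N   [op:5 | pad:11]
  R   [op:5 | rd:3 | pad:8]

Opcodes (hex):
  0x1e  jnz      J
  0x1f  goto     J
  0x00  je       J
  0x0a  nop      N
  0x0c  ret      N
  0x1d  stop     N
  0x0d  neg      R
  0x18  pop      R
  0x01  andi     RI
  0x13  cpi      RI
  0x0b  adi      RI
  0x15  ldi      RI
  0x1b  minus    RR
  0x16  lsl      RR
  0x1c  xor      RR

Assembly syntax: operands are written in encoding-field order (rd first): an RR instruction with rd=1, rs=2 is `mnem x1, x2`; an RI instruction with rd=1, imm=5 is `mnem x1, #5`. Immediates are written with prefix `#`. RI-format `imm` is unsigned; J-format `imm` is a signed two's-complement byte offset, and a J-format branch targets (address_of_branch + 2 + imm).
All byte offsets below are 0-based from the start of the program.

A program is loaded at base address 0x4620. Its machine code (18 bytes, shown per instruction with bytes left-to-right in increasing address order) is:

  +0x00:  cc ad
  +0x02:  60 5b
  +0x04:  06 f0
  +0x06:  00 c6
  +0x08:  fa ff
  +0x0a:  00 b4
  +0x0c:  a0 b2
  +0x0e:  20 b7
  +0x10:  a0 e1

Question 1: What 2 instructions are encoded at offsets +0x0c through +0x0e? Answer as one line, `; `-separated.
+0x0c: a0 b2 ⇒ word 0xb2a0 (little)
  top 5b → 0x16 → lsl [RR]
  [10:8] rd=2 = x2
  [7:5] rs=5 = x5
+0x0e: 20 b7 ⇒ word 0xb720 (little)
  top 5b → 0x16 → lsl [RR]
  [10:8] rd=7 = x7
  [7:5] rs=1 = x1

lsl x2, x5; lsl x7, x1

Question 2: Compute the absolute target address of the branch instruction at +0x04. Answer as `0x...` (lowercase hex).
0x462c

[04] 06 f0 → 0xf006
  op=0xf006>>11=0x1e ⇒ jnz (J)
  imm@[10:0]=0x6 ⇒ #6
  target = base 0x4620 + off 0x04 + 2 + imm 6 = 0x462c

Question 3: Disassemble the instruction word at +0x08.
off 0x08: read fa ff as little → 0xfffa
  top 5b → 0x1f → goto [J]
  [10:0] imm=2042 (s11→-6) = #-6

goto #-6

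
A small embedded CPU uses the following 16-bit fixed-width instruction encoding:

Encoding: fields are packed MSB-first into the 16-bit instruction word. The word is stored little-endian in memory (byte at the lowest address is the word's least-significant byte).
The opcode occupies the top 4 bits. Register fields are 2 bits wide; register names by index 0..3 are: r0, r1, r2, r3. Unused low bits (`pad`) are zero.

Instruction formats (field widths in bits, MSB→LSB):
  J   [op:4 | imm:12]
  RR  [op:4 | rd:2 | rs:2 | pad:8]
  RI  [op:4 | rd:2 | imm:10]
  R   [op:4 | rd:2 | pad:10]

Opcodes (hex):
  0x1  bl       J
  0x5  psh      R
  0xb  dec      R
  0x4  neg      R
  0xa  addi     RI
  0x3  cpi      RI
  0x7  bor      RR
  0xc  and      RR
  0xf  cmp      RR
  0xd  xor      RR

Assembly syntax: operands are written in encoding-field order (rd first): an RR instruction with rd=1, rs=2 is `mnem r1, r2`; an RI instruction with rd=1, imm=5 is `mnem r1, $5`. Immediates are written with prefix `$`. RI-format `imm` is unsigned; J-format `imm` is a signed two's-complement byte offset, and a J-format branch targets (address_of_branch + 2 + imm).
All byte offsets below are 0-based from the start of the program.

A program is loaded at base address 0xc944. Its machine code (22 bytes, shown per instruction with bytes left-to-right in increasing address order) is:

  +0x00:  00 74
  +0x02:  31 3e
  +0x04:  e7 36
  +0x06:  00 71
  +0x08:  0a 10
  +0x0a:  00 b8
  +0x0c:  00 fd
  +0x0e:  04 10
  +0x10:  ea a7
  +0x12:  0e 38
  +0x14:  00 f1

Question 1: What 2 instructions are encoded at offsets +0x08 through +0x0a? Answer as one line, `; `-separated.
bl $10; dec r2

@+08  little-endian(0a 10) = 0x100a
  op=0x100a>>12=0x1 ⇒ bl (J)
  [11:0] imm=10 = $10
@+0a  little-endian(00 b8) = 0xb800
  op=0xb800>>12=0xb ⇒ dec (R)
  [11:10] rd=2 = r2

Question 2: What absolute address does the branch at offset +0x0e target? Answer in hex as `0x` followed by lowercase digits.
@+0e  little-endian(04 10) = 0x1004
  top 4b → 0x1 → bl [J]
  [11:0] imm=4 = $4
  target = base 0xc944 + off 0x0e + 2 + imm 4 = 0xc958

0xc958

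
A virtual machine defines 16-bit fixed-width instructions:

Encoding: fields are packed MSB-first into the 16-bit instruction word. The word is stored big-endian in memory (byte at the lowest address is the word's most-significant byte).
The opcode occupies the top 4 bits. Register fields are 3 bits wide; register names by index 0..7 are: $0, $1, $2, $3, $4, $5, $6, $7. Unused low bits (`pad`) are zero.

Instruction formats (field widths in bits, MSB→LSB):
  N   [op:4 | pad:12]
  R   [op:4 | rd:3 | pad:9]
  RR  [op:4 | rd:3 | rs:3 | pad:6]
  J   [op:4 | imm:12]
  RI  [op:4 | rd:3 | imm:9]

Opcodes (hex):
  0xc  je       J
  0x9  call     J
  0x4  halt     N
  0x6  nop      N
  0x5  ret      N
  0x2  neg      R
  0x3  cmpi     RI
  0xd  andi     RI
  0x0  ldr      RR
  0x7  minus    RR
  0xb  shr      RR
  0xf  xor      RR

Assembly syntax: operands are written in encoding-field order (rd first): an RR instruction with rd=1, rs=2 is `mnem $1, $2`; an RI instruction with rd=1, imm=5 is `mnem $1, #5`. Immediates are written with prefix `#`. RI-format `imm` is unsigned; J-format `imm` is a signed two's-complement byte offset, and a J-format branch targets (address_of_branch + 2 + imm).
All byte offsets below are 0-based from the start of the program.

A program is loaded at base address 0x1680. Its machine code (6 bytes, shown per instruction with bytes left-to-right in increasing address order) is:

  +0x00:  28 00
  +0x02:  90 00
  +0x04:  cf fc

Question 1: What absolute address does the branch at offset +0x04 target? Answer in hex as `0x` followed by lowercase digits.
+0x04: cf fc ⇒ word 0xcffc (big)
  top 4b → 0xc → je [J]
  imm@[11:0]=0xffc (s12→-4) ⇒ #-4
  target = base 0x1680 + off 0x04 + 2 + imm -4 = 0x1682

0x1682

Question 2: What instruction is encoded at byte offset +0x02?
@+02  big-endian(90 00) = 0x9000
  top 4b → 0x9 → call [J]
  imm: (w>>0)&0xfff=0x0 → #0

call #0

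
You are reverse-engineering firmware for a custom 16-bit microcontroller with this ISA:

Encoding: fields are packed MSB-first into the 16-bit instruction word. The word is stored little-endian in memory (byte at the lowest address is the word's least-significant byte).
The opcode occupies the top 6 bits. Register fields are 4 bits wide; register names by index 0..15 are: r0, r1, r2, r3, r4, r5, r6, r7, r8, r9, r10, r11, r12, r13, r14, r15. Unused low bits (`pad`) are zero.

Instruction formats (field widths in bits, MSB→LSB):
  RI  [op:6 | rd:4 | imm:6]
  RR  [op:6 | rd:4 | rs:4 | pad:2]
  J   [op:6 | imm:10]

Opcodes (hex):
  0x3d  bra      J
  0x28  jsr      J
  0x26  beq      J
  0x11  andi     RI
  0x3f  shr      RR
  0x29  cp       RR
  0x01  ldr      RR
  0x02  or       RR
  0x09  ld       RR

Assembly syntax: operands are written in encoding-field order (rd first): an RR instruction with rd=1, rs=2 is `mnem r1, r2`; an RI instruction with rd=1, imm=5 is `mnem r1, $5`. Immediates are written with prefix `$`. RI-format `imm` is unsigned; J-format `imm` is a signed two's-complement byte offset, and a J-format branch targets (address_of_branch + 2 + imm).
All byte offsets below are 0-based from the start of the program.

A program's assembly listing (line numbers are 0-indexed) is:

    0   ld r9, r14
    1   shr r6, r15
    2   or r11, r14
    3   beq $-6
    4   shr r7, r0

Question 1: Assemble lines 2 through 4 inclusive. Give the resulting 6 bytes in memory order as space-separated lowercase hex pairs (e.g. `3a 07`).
f8 0a fa 9b c0 fd

2. or fields op=0x2:6|rd=11:4|rs=14:4|pad=0:2 → word 0af8h → f8 0a
3. beq fields op=0x26:6|imm=-6:10 → word 9bfah → fa 9b
4. shr fields op=0x3f:6|rd=7:4|rs=0:4|pad=0:2 → word fdc0h → c0 fd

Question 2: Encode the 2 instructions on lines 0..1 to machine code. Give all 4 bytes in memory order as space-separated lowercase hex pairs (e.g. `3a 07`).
L0: ld op=0x9:6|rd=9:4|rs=14:4|pad=0:2 ⇒ 0x2678 ⇒ little 78 26
L1: shr op=0x3f:6|rd=6:4|rs=15:4|pad=0:2 ⇒ 0xfdbc ⇒ little bc fd

78 26 bc fd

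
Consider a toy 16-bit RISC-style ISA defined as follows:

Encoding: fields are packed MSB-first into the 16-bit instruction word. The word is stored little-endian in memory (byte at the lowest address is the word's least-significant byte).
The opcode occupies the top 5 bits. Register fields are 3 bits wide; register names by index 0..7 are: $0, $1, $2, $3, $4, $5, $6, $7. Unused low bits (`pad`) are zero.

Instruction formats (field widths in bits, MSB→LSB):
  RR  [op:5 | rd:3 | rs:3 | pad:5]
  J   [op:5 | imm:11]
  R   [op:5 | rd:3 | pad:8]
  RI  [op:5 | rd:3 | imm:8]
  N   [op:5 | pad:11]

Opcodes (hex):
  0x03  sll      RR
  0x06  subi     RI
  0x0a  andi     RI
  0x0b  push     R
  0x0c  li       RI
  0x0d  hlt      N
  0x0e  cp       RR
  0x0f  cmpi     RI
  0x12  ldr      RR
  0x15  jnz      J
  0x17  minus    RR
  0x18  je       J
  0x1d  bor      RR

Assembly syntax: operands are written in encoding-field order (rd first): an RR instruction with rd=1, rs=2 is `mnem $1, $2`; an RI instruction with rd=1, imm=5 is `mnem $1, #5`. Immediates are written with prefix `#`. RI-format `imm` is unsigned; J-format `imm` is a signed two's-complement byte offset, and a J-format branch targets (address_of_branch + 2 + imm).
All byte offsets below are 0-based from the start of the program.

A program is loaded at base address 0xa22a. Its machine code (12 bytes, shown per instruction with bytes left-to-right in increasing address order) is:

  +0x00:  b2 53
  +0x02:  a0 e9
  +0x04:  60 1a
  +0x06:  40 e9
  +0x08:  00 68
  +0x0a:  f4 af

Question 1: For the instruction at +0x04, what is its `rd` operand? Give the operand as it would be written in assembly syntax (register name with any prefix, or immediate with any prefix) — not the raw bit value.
$2

+0x04: 60 1a ⇒ word 0x1a60 (little)
  op=0x1a60>>11=0x3 ⇒ sll (RR)
  rd@[10:8]=0x2 ⇒ $2
  rs@[7:5]=0x3 ⇒ $3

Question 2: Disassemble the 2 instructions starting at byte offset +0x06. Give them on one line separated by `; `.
off 0x06: read 40 e9 as little → 0xe940
  top 5b → 0x1d → bor [RR]
  rd: (w>>8)&0x7=0x1 → $1
  rs: (w>>5)&0x7=0x2 → $2
off 0x08: read 00 68 as little → 0x6800
  top 5b → 0xd → hlt [N]

bor $1, $2; hlt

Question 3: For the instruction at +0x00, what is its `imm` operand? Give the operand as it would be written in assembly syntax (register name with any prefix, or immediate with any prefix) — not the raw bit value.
#178

[00] b2 53 → 0x53b2
  opcode bits[15:11]=0xa: andi/RI
  rd@[10:8]=0x3 ⇒ $3
  imm@[7:0]=0xb2 ⇒ #178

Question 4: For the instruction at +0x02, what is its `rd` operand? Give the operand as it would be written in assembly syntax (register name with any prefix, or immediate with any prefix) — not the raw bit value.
$1

@+02  little-endian(a0 e9) = 0xe9a0
  top 5b → 0x1d → bor [RR]
  [10:8] rd=1 = $1
  [7:5] rs=5 = $5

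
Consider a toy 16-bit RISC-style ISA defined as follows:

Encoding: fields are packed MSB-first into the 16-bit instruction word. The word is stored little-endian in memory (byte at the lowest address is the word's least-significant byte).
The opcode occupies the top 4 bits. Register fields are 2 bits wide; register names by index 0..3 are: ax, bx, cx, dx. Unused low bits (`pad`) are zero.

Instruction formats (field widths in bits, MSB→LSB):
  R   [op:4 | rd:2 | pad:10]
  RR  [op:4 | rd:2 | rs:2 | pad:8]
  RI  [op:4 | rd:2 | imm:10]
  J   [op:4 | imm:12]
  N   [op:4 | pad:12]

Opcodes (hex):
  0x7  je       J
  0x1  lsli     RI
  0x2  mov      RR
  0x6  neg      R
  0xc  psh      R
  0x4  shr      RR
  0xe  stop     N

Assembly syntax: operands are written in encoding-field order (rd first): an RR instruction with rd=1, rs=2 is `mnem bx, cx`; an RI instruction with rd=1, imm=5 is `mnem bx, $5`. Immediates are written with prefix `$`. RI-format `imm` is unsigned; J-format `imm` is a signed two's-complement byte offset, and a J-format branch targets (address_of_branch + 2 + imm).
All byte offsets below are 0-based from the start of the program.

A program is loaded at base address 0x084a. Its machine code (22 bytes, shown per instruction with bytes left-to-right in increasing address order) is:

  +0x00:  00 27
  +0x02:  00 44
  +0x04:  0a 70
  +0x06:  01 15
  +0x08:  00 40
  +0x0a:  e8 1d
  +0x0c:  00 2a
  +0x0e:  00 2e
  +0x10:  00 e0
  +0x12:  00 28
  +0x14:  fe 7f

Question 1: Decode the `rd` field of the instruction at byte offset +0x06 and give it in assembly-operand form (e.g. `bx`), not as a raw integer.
bx

off 0x06: read 01 15 as little → 0x1501
  op=0x1501>>12=0x1 ⇒ lsli (RI)
  rd@[11:10]=0x1 ⇒ bx
  imm@[9:0]=0x101 ⇒ $257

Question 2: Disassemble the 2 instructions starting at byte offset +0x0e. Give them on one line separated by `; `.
off 0x0e: read 00 2e as little → 0x2e00
  opcode bits[15:12]=0x2: mov/RR
  rd: (w>>10)&0x3=0x3 → dx
  rs: (w>>8)&0x3=0x2 → cx
off 0x10: read 00 e0 as little → 0xe000
  opcode bits[15:12]=0xe: stop/N

mov dx, cx; stop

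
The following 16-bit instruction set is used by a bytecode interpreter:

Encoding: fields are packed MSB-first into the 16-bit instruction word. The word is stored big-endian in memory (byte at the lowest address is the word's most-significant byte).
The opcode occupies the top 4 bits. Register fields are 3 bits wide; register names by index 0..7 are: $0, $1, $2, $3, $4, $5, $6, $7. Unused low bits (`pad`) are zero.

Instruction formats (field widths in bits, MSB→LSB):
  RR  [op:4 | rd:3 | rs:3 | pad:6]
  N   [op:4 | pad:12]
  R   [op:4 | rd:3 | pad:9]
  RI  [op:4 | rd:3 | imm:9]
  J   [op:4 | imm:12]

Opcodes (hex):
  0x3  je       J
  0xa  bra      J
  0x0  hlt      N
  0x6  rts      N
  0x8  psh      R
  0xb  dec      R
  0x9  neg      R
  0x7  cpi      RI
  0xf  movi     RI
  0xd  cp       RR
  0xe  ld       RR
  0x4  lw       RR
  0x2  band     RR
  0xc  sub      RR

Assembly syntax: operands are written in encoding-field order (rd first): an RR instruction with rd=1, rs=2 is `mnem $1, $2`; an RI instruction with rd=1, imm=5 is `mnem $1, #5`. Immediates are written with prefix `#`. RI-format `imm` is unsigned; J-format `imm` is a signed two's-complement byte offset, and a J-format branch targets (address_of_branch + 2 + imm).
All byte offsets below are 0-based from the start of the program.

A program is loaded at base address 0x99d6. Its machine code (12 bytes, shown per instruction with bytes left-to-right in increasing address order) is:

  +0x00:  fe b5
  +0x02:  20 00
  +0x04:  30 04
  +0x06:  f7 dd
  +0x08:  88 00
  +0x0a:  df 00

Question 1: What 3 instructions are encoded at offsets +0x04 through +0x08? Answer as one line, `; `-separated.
je #4; movi $3, #477; psh $4

@+04  big-endian(30 04) = 0x3004
  op=0x3004>>12=0x3 ⇒ je (J)
  imm@[11:0]=0x4 ⇒ #4
@+06  big-endian(f7 dd) = 0xf7dd
  op=0xf7dd>>12=0xf ⇒ movi (RI)
  rd@[11:9]=0x3 ⇒ $3
  imm@[8:0]=0x1dd ⇒ #477
@+08  big-endian(88 00) = 0x8800
  op=0x8800>>12=0x8 ⇒ psh (R)
  rd@[11:9]=0x4 ⇒ $4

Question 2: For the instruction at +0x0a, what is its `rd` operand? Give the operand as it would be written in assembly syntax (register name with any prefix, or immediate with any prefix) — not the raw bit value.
@+0a  big-endian(df 00) = 0xdf00
  top 4b → 0xd → cp [RR]
  [11:9] rd=7 = $7
  [8:6] rs=4 = $4

$7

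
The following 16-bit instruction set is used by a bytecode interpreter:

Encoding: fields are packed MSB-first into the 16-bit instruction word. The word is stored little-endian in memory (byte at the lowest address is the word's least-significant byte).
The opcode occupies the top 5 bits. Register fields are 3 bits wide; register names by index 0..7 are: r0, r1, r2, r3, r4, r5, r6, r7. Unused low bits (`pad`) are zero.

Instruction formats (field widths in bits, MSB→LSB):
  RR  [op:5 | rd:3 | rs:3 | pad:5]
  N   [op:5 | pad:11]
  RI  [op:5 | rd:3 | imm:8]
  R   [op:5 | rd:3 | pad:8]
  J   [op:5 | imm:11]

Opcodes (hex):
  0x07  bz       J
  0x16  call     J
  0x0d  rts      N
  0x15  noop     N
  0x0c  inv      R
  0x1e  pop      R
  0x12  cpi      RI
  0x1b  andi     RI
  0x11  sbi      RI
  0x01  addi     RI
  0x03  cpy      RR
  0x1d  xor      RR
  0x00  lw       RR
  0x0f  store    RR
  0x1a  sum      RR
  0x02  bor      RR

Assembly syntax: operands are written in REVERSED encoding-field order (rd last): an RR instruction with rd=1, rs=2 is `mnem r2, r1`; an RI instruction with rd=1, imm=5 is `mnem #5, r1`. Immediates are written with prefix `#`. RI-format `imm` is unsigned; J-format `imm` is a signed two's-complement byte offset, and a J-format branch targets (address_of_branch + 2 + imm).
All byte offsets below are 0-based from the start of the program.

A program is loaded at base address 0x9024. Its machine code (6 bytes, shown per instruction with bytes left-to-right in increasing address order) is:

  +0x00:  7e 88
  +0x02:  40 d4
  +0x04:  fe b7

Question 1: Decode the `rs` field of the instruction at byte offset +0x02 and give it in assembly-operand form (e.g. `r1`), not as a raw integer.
[02] 40 d4 → 0xd440
  op=0xd440>>11=0x1a ⇒ sum (RR)
  rd@[10:8]=0x4 ⇒ r4
  rs@[7:5]=0x2 ⇒ r2

r2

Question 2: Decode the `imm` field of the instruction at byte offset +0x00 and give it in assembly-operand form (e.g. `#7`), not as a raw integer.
#126

@+00  little-endian(7e 88) = 0x887e
  top 5b → 0x11 → sbi [RI]
  [10:8] rd=0 = r0
  [7:0] imm=126 = #126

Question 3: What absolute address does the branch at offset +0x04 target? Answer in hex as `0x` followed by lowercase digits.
off 0x04: read fe b7 as little → 0xb7fe
  top 5b → 0x16 → call [J]
  imm: (w>>0)&0x7ff=0x7fe (s11→-2) → #-2
  target = base 0x9024 + off 0x04 + 2 + imm -2 = 0x9028

0x9028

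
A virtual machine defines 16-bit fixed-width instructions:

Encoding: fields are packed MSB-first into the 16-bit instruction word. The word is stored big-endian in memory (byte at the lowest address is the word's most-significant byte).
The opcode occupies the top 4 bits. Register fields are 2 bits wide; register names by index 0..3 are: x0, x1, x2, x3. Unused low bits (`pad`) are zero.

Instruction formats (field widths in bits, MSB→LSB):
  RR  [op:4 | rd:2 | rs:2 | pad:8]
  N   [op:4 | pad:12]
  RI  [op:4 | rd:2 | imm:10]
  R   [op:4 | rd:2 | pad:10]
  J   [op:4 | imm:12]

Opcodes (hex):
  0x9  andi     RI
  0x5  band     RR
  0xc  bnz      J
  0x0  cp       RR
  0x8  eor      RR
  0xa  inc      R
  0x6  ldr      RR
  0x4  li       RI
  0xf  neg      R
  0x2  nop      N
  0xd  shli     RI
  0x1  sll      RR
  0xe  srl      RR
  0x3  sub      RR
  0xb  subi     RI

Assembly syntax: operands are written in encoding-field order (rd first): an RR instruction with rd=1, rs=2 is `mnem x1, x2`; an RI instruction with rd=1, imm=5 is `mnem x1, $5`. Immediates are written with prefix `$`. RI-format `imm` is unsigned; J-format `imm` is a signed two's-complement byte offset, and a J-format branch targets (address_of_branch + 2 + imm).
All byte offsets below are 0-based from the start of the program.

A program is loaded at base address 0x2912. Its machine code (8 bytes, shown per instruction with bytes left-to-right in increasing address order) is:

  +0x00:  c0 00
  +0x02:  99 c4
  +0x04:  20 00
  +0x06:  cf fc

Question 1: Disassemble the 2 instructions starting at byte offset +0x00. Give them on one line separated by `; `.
bnz $0; andi x2, $452

[00] c0 00 → 0xc000
  opcode bits[15:12]=0xc: bnz/J
  imm@[11:0]=0x0 ⇒ $0
[02] 99 c4 → 0x99c4
  opcode bits[15:12]=0x9: andi/RI
  rd@[11:10]=0x2 ⇒ x2
  imm@[9:0]=0x1c4 ⇒ $452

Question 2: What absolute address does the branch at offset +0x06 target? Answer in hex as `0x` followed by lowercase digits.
off 0x06: read cf fc as big → 0xcffc
  opcode bits[15:12]=0xc: bnz/J
  imm: (w>>0)&0xfff=0xffc (s12→-4) → $-4
  target = base 0x2912 + off 0x06 + 2 + imm -4 = 0x2916

0x2916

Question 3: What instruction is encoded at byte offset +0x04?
[04] 20 00 → 0x2000
  opcode bits[15:12]=0x2: nop/N

nop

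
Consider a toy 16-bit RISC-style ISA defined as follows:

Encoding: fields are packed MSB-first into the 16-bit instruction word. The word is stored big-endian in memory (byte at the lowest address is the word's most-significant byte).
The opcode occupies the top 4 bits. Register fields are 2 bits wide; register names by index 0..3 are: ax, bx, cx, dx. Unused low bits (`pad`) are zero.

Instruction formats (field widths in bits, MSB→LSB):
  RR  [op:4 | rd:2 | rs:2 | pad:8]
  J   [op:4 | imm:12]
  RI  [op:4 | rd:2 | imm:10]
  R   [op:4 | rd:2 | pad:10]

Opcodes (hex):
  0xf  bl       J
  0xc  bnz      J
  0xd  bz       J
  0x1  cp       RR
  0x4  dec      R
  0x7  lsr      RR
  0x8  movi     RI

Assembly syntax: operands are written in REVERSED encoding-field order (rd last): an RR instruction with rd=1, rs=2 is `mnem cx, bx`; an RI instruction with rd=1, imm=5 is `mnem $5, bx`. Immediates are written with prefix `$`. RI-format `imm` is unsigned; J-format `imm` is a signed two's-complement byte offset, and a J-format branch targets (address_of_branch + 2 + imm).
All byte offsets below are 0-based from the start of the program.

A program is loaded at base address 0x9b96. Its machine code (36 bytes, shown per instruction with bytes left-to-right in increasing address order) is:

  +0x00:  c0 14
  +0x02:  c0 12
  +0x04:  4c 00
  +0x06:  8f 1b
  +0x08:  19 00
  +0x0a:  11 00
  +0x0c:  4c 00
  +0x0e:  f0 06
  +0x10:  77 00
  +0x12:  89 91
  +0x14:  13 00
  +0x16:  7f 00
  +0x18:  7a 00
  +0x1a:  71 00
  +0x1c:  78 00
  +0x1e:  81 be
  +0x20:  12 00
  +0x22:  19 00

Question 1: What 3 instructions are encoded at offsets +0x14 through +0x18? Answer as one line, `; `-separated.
@+14  big-endian(13 00) = 0x1300
  top 4b → 0x1 → cp [RR]
  [11:10] rd=0 = ax
  [9:8] rs=3 = dx
@+16  big-endian(7f 00) = 0x7f00
  top 4b → 0x7 → lsr [RR]
  [11:10] rd=3 = dx
  [9:8] rs=3 = dx
@+18  big-endian(7a 00) = 0x7a00
  top 4b → 0x7 → lsr [RR]
  [11:10] rd=2 = cx
  [9:8] rs=2 = cx

cp dx, ax; lsr dx, dx; lsr cx, cx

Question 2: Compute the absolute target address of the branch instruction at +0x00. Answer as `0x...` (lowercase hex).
0x9bac

+0x00: c0 14 ⇒ word 0xc014 (big)
  top 4b → 0xc → bnz [J]
  imm: (w>>0)&0xfff=0x14 → $20
  target = base 0x9b96 + off 0x00 + 2 + imm 20 = 0x9bac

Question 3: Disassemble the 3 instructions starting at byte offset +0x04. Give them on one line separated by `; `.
@+04  big-endian(4c 00) = 0x4c00
  op=0x4c00>>12=0x4 ⇒ dec (R)
  [11:10] rd=3 = dx
@+06  big-endian(8f 1b) = 0x8f1b
  op=0x8f1b>>12=0x8 ⇒ movi (RI)
  [11:10] rd=3 = dx
  [9:0] imm=795 = $795
@+08  big-endian(19 00) = 0x1900
  op=0x1900>>12=0x1 ⇒ cp (RR)
  [11:10] rd=2 = cx
  [9:8] rs=1 = bx

dec dx; movi $795, dx; cp bx, cx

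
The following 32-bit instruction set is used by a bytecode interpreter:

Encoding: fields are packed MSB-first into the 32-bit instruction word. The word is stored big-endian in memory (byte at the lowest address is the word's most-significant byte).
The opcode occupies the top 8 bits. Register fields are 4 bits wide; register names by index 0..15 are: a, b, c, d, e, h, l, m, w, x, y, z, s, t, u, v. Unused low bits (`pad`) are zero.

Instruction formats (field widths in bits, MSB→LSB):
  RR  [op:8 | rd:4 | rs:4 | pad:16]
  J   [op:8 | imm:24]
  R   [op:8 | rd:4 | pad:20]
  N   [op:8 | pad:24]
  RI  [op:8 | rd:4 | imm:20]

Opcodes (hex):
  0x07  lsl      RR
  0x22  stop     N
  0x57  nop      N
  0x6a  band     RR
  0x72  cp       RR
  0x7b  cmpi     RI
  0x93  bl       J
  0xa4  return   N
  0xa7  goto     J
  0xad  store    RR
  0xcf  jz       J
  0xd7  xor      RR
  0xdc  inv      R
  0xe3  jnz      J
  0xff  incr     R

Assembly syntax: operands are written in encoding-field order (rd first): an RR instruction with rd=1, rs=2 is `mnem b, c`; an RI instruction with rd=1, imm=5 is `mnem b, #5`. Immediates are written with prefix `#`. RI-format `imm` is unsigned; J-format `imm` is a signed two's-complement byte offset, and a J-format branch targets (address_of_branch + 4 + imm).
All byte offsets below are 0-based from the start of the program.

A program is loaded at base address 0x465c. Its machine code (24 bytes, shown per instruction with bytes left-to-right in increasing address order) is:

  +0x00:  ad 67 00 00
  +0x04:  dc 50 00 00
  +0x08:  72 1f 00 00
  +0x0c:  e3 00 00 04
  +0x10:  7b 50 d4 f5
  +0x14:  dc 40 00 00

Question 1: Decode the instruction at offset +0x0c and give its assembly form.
jnz #4

+0x0c: e3 00 00 04 ⇒ word 0xe3000004 (big)
  op=0xe3000004>>24=0xe3 ⇒ jnz (J)
  [23:0] imm=4 = #4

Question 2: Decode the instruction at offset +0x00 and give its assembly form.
@+00  big-endian(ad 67 00 00) = 0xad670000
  top 8b → 0xad → store [RR]
  rd@[23:20]=0x6 ⇒ l
  rs@[19:16]=0x7 ⇒ m

store l, m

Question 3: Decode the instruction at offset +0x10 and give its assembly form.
cmpi h, #54517

[10] 7b 50 d4 f5 → 0x7b50d4f5
  op=0x7b50d4f5>>24=0x7b ⇒ cmpi (RI)
  rd: (w>>20)&0xf=0x5 → h
  imm: (w>>0)&0xfffff=0xd4f5 → #54517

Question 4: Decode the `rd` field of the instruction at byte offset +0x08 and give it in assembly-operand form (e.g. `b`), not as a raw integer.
[08] 72 1f 00 00 → 0x721f0000
  opcode bits[31:24]=0x72: cp/RR
  rd: (w>>20)&0xf=0x1 → b
  rs: (w>>16)&0xf=0xf → v

b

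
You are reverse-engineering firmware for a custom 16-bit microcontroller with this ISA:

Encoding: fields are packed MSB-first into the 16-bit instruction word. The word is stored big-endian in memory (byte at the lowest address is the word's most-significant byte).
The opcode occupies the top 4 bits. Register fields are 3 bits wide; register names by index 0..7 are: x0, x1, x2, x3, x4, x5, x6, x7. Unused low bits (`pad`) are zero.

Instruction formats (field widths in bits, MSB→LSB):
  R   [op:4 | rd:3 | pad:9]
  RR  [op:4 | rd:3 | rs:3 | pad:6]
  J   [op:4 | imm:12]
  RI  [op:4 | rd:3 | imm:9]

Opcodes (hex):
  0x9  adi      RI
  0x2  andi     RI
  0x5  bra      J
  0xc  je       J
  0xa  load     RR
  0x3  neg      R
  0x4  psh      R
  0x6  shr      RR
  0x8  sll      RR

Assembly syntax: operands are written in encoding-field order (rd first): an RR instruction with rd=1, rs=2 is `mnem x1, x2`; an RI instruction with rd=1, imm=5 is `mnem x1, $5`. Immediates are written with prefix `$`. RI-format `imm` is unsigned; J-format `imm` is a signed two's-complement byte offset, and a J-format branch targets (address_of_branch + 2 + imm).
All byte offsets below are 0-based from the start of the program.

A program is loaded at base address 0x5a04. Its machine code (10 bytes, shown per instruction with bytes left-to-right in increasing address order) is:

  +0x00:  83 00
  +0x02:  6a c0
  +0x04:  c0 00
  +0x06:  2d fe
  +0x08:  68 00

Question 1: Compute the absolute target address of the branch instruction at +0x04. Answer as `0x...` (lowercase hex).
off 0x04: read c0 00 as big → 0xc000
  opcode bits[15:12]=0xc: je/J
  imm: (w>>0)&0xfff=0x0 → $0
  target = base 0x5a04 + off 0x04 + 2 + imm 0 = 0x5a0a

0x5a0a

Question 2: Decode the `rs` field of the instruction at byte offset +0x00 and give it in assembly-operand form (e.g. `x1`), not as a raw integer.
@+00  big-endian(83 00) = 0x8300
  opcode bits[15:12]=0x8: sll/RR
  rd: (w>>9)&0x7=0x1 → x1
  rs: (w>>6)&0x7=0x4 → x4

x4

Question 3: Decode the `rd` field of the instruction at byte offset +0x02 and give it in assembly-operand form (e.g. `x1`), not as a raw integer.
[02] 6a c0 → 0x6ac0
  op=0x6ac0>>12=0x6 ⇒ shr (RR)
  rd: (w>>9)&0x7=0x5 → x5
  rs: (w>>6)&0x7=0x3 → x3

x5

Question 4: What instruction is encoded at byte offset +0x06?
andi x6, $510

+0x06: 2d fe ⇒ word 0x2dfe (big)
  op=0x2dfe>>12=0x2 ⇒ andi (RI)
  rd@[11:9]=0x6 ⇒ x6
  imm@[8:0]=0x1fe ⇒ $510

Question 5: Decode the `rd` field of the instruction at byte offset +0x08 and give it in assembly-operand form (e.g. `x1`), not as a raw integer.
[08] 68 00 → 0x6800
  opcode bits[15:12]=0x6: shr/RR
  rd@[11:9]=0x4 ⇒ x4
  rs@[8:6]=0x0 ⇒ x0

x4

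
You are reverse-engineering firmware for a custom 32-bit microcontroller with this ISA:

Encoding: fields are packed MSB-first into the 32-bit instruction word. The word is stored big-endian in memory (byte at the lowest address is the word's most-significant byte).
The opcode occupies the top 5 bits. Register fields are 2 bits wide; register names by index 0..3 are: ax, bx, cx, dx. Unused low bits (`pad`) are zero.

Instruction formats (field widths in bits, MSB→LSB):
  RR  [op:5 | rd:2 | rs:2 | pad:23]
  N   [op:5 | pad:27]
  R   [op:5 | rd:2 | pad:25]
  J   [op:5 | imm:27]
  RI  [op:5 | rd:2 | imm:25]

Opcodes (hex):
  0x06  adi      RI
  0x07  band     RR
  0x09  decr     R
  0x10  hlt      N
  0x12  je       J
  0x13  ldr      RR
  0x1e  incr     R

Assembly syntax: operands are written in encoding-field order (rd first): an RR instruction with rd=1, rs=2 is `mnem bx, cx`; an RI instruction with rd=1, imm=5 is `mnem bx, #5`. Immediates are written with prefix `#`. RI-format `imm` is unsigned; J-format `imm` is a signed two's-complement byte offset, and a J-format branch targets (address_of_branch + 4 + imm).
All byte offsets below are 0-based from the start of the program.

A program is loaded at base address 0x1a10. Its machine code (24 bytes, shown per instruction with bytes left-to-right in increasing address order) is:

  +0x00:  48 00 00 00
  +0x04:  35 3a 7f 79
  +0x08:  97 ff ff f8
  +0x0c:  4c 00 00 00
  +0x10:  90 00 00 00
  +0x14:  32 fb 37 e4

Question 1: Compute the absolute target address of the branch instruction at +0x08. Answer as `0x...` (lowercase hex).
0x1a14

off 0x08: read 97 ff ff f8 as big → 0x97fffff8
  top 5b → 0x12 → je [J]
  [26:0] imm=134217720 (s27→-8) = #-8
  target = base 0x1a10 + off 0x08 + 4 + imm -8 = 0x1a14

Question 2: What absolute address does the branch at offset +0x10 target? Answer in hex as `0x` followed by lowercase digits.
+0x10: 90 00 00 00 ⇒ word 0x90000000 (big)
  op=0x90000000>>27=0x12 ⇒ je (J)
  [26:0] imm=0 = #0
  target = base 0x1a10 + off 0x10 + 4 + imm 0 = 0x1a24

0x1a24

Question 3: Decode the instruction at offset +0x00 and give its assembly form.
decr ax

+0x00: 48 00 00 00 ⇒ word 0x48000000 (big)
  opcode bits[31:27]=0x9: decr/R
  rd: (w>>25)&0x3=0x0 → ax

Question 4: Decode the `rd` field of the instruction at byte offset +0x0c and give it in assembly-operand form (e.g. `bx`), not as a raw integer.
@+0c  big-endian(4c 00 00 00) = 0x4c000000
  opcode bits[31:27]=0x9: decr/R
  rd@[26:25]=0x2 ⇒ cx

cx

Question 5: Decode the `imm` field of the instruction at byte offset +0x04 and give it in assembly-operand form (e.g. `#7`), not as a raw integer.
off 0x04: read 35 3a 7f 79 as big → 0x353a7f79
  op=0x353a7f79>>27=0x6 ⇒ adi (RI)
  rd@[26:25]=0x2 ⇒ cx
  imm@[24:0]=0x13a7f79 ⇒ #20610937

#20610937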